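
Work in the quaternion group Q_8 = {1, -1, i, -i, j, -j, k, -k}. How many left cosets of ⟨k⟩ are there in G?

2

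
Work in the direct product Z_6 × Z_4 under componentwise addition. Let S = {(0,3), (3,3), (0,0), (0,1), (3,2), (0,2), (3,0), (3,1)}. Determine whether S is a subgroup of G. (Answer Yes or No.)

Yes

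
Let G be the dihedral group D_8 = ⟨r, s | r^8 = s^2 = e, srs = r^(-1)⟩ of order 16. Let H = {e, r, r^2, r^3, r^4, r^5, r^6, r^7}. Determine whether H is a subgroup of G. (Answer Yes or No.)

|H| = 8 divides |G| = 16, consistent with Lagrange.
H contains the identity, every element's inverse is in H, and H is closed under ·: it is a subgroup.
In fact H = ⟨r^7⟩.

Yes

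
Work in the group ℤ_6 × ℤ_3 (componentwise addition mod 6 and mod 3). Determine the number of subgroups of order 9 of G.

1

|G| = 18 and 9 | 18, so subgroups of order 9 are possible by Lagrange.
The subgroups of order 9 are: {(0,0), (0,1), (0,2), (2,0), (2,1), (2,2), (4,0), (4,1), (4,2)}.
So G has 1 subgroup of order 9.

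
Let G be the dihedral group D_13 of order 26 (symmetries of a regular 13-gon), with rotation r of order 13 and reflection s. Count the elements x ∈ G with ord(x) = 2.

Enumerating element orders in G gives 13 elements of order 2.

13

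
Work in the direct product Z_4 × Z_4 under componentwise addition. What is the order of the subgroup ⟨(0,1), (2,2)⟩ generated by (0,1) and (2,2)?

|⟨(0,1)⟩| = 4 and |⟨(2,2)⟩| = 2, so |H| is a multiple of lcm(4, 2) = 4 and divides |G| = 16.
Closing under the operation: H = {(0,0), (0,1), (0,2), (0,3), (2,0), (2,1), (2,2), (2,3)}, so |H| = 8.

8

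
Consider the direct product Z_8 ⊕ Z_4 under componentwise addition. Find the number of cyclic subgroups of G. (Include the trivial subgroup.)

14

A cyclic subgroup of order d is generated by each of its φ(d) elements of order d, so the cyclic subgroups of order d number (#elements of order d)/φ(d).
Cyclic subgroups by order — order 1: 1; order 2: 3; order 4: 6; order 8: 4.
Total: 14.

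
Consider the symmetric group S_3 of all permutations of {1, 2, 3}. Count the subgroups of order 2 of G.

3

|G| = 6 and 2 | 6, so subgroups of order 2 are possible by Lagrange.
The subgroups of order 2 are: {e, (1 2)}; {e, (1 3)}; {e, (2 3)}.
So G has 3 subgroups of order 2.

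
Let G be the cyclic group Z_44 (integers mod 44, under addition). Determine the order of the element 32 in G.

In Z_44, the order of an element a is n/gcd(a, n).
gcd(32, 44) = 4, so |⟨32⟩| = 44/4 = 11.

11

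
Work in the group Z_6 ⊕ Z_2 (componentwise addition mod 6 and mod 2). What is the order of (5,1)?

6

The order of (5,1) in Z_6 × Z_2 is lcm(ord(5) in Z_6, ord(1) in Z_2).
ord(5) = 6 and ord(1) = 2, so |⟨(5,1)⟩| = lcm(6, 2) = 6.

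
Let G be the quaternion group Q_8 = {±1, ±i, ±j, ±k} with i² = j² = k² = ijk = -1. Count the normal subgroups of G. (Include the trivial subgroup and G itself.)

G has 6 subgroups. Checking conjugation-invariance by order — order 1: 1/1 normal; order 2: 1/1 normal; order 4: 3/3 normal; order 8: 1/1 normal.
Total normal subgroups: 6.

6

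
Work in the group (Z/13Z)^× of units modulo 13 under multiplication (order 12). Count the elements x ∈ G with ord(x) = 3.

2

The elements of order 3 are: 3, 9.
That's 2.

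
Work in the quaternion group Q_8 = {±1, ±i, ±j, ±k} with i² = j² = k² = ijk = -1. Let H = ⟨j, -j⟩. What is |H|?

|⟨j⟩| = 4 and |⟨-j⟩| = 4, so |H| is a multiple of lcm(4, 4) = 4 and divides |G| = 8.
Closing under the operation: H = {1, -1, j, -j}, so |H| = 4.

4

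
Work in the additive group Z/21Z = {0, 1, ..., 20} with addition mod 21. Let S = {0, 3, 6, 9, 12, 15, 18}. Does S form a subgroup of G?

|S| = 7 divides |G| = 21, consistent with Lagrange.
S contains the identity, every element's inverse is in S, and S is closed under +: it is a subgroup.
In fact S = ⟨18⟩.

Yes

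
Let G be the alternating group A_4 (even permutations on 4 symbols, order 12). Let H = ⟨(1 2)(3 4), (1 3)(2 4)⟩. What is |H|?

4

|⟨(1 2)(3 4)⟩| = 2 and |⟨(1 3)(2 4)⟩| = 2, so |H| is a multiple of lcm(2, 2) = 2 and divides |G| = 12.
Closing under the operation: H = {e, (1 2)(3 4), (1 3)(2 4), (1 4)(2 3)}, so |H| = 4.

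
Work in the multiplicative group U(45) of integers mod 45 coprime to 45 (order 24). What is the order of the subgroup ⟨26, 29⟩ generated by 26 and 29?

12

|⟨26⟩| = 2 and |⟨29⟩| = 6, so |H| is a multiple of lcm(2, 6) = 6 and divides |G| = 24.
Closing under the operation: H = {1, 4, 11, 14, 16, 19, 26, 29, 31, 34, 41, 44}, so |H| = 12.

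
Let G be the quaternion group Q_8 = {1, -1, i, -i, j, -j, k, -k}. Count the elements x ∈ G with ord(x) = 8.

No element of G has order 8 (even though 8 | 8).

0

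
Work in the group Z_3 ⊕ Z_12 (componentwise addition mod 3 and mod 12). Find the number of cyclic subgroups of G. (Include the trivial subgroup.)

A cyclic subgroup of order d is generated by each of its φ(d) elements of order d, so the cyclic subgroups of order d number (#elements of order d)/φ(d).
Cyclic subgroups by order — order 1: 1; order 2: 1; order 3: 4; order 4: 1; order 6: 4; order 12: 4.
Total: 15.

15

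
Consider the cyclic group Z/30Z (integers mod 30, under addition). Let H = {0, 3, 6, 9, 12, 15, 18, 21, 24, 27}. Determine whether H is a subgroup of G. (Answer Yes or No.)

|H| = 10 divides |G| = 30, consistent with Lagrange.
H contains the identity, every element's inverse is in H, and H is closed under +: it is a subgroup.
In fact H = ⟨3⟩.

Yes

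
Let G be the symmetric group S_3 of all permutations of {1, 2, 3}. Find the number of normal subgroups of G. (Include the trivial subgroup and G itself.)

3

G has 6 subgroups. Checking conjugation-invariance by order — order 1: 1/1 normal; order 2: 0/3 normal; order 3: 1/1 normal; order 6: 1/1 normal.
Total normal subgroups: 3.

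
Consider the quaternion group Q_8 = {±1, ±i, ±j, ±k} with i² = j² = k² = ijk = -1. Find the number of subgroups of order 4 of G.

3

|G| = 8 and 4 | 8, so subgroups of order 4 are possible by Lagrange.
The subgroups of order 4 are: {1, -1, i, -i}; {1, -1, j, -j}; {1, -1, k, -k}.
So G has 3 subgroups of order 4.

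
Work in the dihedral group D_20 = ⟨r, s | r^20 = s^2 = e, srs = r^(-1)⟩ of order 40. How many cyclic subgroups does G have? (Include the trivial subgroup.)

Group the elements of G by the cyclic subgroup they generate; each cyclic subgroup of order d accounts for φ(d) elements.
Cyclic subgroups by order — order 1: 1; order 2: 21; order 4: 1; order 5: 1; order 10: 1; order 20: 1.
Total: 26.

26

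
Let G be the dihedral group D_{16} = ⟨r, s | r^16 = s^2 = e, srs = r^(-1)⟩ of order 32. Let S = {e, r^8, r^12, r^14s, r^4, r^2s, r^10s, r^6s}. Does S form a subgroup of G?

Yes

|S| = 8 divides |G| = 32, consistent with Lagrange.
S contains the identity, every element's inverse is in S, and S is closed under ·: it is a subgroup.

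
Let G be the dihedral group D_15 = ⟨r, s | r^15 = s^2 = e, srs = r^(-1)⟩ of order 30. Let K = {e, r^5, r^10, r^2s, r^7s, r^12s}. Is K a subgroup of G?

Yes

|K| = 6 divides |G| = 30, consistent with Lagrange.
K contains the identity, every element's inverse is in K, and K is closed under ·: it is a subgroup.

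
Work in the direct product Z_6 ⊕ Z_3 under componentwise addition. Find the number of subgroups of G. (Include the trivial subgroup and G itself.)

|G| = 18, so by Lagrange every subgroup order divides 18. Divisors: 1, 2, 3, 6, 9, 18.
Subgroups by order — order 1: 1; order 2: 1; order 3: 4; order 6: 4; order 9: 1; order 18: 1.
Total: 1 + 1 + 4 + 4 + 1 + 1 = 12.

12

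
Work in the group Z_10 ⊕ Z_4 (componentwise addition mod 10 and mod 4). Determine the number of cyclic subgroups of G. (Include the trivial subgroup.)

12

Each element a generates a cyclic subgroup ⟨a⟩; distinct elements may generate the same one (a cyclic group of order d has φ(d) generators).
Cyclic subgroups by order — order 1: 1; order 2: 3; order 4: 2; order 5: 1; order 10: 3; order 20: 2.
Total: 12.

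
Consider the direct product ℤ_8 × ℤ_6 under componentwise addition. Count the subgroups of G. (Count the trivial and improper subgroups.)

|G| = 48, so by Lagrange every subgroup order divides 48. Divisors: 1, 2, 3, 4, 6, 8, 12, 16, 24, 48.
Subgroups by order — order 1: 1; order 2: 3; order 3: 1; order 4: 3; order 6: 3; order 8: 3; order 12: 3; order 16: 1; order 24: 3; order 48: 1.
Total: 1 + 3 + 1 + 3 + 3 + 3 + 3 + 1 + 3 + 1 = 22.

22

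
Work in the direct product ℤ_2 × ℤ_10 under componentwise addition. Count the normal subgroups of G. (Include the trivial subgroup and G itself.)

10

G is abelian, so every subgroup is normal.
G has 10 subgroups in total, hence 10 normal subgroups.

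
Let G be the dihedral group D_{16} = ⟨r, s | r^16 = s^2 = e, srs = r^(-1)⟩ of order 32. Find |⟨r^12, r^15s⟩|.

8

|⟨r^12⟩| = 4 and |⟨r^15s⟩| = 2, so |H| is a multiple of lcm(4, 2) = 4 and divides |G| = 32.
Closing under the operation: H = {e, r^4, r^8, r^12, r^3s, r^7s, r^11s, r^15s}, so |H| = 8.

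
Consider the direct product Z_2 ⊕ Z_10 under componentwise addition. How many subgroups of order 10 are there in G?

3

|G| = 20 and 10 | 20, so subgroups of order 10 are possible by Lagrange.
The subgroups of order 10 are: {(0,0), (0,1), (0,2), (0,3), (0,4), (0,5), (0,6), (0,7), (0,8), (0,9)}; {(0,0), (0,2), (0,4), (0,6), (0,8), (1,0), (1,2), (1,4), (1,6), (1,8)}; {(0,0), (0,2), (0,4), (0,6), (0,8), (1,1), (1,3), (1,5), (1,7), (1,9)}.
So G has 3 subgroups of order 10.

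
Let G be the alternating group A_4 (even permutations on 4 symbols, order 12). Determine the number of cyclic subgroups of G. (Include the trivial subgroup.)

8

Group the elements of G by the cyclic subgroup they generate; each cyclic subgroup of order d accounts for φ(d) elements.
Cyclic subgroups by order — order 1: 1; order 2: 3; order 3: 4.
Total: 8.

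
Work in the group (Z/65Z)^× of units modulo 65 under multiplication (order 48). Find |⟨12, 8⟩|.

16

|⟨12⟩| = 4 and |⟨8⟩| = 4, so |H| is a multiple of lcm(4, 4) = 4 and divides |G| = 48.
Closing under the operation: H = {1, 8, 12, 14, 18, 21, 27, 31, 34, 38, 44, 47, 51, 53, 57, 64}, so |H| = 16.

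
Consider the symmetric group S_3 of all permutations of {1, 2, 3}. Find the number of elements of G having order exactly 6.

0

No element of G has order 6 (even though 6 | 6).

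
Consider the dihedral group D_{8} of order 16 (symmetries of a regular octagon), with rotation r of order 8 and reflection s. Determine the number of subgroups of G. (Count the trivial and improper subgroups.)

19

|G| = 16, so by Lagrange every subgroup order divides 16. Divisors: 1, 2, 4, 8, 16.
Subgroups by order — order 1: 1; order 2: 9; order 4: 5; order 8: 3; order 16: 1.
Total: 1 + 9 + 5 + 3 + 1 = 19.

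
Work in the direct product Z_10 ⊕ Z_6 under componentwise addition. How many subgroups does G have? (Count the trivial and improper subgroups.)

20

|G| = 60, so by Lagrange every subgroup order divides 60. Divisors: 1, 2, 3, 4, 5, 6, 10, 12, 15, 20, 30, 60.
Subgroups by order — order 1: 1; order 2: 3; order 3: 1; order 4: 1; order 5: 1; order 6: 3; order 10: 3; order 12: 1; order 15: 1; order 20: 1; order 30: 3; order 60: 1.
Total: 1 + 3 + 1 + 1 + 1 + 3 + 3 + 1 + 1 + 1 + 3 + 1 = 20.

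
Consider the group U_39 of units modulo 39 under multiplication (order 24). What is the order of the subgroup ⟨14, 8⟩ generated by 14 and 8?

|⟨14⟩| = 2 and |⟨8⟩| = 4, so |H| is a multiple of lcm(2, 4) = 4 and divides |G| = 24.
Closing under the operation: H = {1, 5, 8, 14, 25, 31, 34, 38}, so |H| = 8.

8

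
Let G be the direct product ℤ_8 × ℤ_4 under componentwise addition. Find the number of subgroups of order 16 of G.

3

|G| = 32 and 16 | 32, so subgroups of order 16 are possible by Lagrange.
The subgroups of order 16 are: {(0,0), (0,1), (0,2), (0,3), (2,0), (2,1), (2,2), (2,3), (4,0), (4,1), (4,2), (4,3), (6,0), (6,1), (6,2), (6,3)}; {(0,0), (0,2), (1,0), (1,2), (2,0), (2,2), (3,0), (3,2), (4,0), (4,2), (5,0), (5,2), (6,0), (6,2), (7,0), (7,2)}; {(0,0), (0,2), (1,1), (1,3), (2,0), (2,2), (3,1), (3,3), (4,0), (4,2), (5,1), (5,3), (6,0), (6,2), (7,1), (7,3)}.
So G has 3 subgroups of order 16.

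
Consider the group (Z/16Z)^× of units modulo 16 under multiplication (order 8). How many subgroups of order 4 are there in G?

3

|G| = 8 and 4 | 8, so subgroups of order 4 are possible by Lagrange.
The subgroups of order 4 are: {1, 3, 9, 11}; {1, 5, 9, 13}; {1, 7, 9, 15}.
So G has 3 subgroups of order 4.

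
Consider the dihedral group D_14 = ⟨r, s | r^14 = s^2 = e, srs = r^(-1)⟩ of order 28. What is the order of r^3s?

2

Computing powers of r^3s: the smallest k with (r^3s)^k = e is k = 2.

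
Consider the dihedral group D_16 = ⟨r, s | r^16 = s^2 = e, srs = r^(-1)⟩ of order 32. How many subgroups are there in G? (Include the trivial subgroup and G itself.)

|G| = 32, so by Lagrange every subgroup order divides 32. Divisors: 1, 2, 4, 8, 16, 32.
Subgroups by order — order 1: 1; order 2: 17; order 4: 9; order 8: 5; order 16: 3; order 32: 1.
Total: 1 + 17 + 9 + 5 + 3 + 1 = 36.

36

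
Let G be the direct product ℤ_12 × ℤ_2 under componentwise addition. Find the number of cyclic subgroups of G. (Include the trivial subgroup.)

Each element a generates a cyclic subgroup ⟨a⟩; distinct elements may generate the same one (a cyclic group of order d has φ(d) generators).
Cyclic subgroups by order — order 1: 1; order 2: 3; order 3: 1; order 4: 2; order 6: 3; order 12: 2.
Total: 12.

12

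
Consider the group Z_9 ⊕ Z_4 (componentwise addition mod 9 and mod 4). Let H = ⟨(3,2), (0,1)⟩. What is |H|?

|⟨(3,2)⟩| = 6 and |⟨(0,1)⟩| = 4, so |H| is a multiple of lcm(6, 4) = 12 and divides |G| = 36.
Closing under the operation: H = {(0,0), (0,1), (0,2), (0,3), (3,0), (3,1), (3,2), (3,3), (6,0), (6,1), (6,2), (6,3)}, so |H| = 12.

12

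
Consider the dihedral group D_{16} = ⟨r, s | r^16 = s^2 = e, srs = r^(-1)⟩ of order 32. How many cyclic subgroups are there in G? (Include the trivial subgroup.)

21

Group the elements of G by the cyclic subgroup they generate; each cyclic subgroup of order d accounts for φ(d) elements.
Cyclic subgroups by order — order 1: 1; order 2: 17; order 4: 1; order 8: 1; order 16: 1.
Total: 21.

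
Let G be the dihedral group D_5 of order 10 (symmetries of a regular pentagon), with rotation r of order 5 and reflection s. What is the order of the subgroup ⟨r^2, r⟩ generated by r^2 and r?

5

|⟨r^2⟩| = 5 and |⟨r⟩| = 5, so |H| is a multiple of lcm(5, 5) = 5 and divides |G| = 10.
Closing under the operation: H = {e, r, r^2, r^3, r^4}, so |H| = 5.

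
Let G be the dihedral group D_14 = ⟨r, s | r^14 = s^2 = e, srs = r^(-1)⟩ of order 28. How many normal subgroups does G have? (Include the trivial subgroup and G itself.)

G has 28 subgroups. Checking conjugation-invariance by order — order 1: 1/1 normal; order 2: 1/15 normal; order 4: 0/7 normal; order 7: 1/1 normal; order 14: 3/3 normal; order 28: 1/1 normal.
Total normal subgroups: 7.

7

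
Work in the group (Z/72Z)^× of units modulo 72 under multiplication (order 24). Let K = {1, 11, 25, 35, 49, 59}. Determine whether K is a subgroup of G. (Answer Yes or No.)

Yes

|K| = 6 divides |G| = 24, consistent with Lagrange.
K contains the identity, every element's inverse is in K, and K is closed under ·: it is a subgroup.
In fact K = ⟨11⟩.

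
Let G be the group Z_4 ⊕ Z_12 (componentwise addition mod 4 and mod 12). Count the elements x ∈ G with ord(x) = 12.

An element (a,b) has order lcm(ord(a), ord(b)); count pairs with lcm equal to 12.
Enumerating gives 24 such elements.

24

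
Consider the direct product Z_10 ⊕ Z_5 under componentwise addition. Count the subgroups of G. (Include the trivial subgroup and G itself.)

|G| = 50, so by Lagrange every subgroup order divides 50. Divisors: 1, 2, 5, 10, 25, 50.
Subgroups by order — order 1: 1; order 2: 1; order 5: 6; order 10: 6; order 25: 1; order 50: 1.
Total: 1 + 1 + 6 + 6 + 1 + 1 = 16.

16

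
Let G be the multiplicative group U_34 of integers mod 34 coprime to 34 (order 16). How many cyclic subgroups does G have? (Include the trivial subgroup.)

5

A cyclic subgroup of order d is generated by each of its φ(d) elements of order d, so the cyclic subgroups of order d number (#elements of order d)/φ(d).
Cyclic subgroups by order — order 1: 1; order 2: 1; order 4: 1; order 8: 1; order 16: 1.
Total: 5.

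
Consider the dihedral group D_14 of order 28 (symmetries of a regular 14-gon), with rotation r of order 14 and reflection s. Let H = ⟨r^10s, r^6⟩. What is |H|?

14

|⟨r^10s⟩| = 2 and |⟨r^6⟩| = 7, so |H| is a multiple of lcm(2, 7) = 14 and divides |G| = 28.
Closing under the operation: H = {e, r^2, r^4, r^6, r^8, r^10, r^12, s, r^2s, r^4s, r^6s, r^8s, r^10s, r^12s}, so |H| = 14.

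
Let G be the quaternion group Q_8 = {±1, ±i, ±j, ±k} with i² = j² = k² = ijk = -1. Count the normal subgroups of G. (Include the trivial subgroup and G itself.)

G has 6 subgroups. Checking conjugation-invariance by order — order 1: 1/1 normal; order 2: 1/1 normal; order 4: 3/3 normal; order 8: 1/1 normal.
Total normal subgroups: 6.

6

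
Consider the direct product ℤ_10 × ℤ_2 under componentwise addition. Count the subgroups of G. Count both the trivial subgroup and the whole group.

10

|G| = 20, so by Lagrange every subgroup order divides 20. Divisors: 1, 2, 4, 5, 10, 20.
Subgroups by order — order 1: 1; order 2: 3; order 4: 1; order 5: 1; order 10: 3; order 20: 1.
Total: 1 + 3 + 1 + 1 + 3 + 1 = 10.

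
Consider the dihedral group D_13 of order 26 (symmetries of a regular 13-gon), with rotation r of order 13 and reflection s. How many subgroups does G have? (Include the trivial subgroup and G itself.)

16

|G| = 26, so by Lagrange every subgroup order divides 26. Divisors: 1, 2, 13, 26.
Subgroups by order — order 1: 1; order 2: 13; order 13: 1; order 26: 1.
Total: 1 + 13 + 1 + 1 = 16.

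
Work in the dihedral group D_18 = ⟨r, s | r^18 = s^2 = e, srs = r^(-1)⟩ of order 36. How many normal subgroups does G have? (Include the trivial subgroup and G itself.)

G has 45 subgroups. Checking conjugation-invariance by order — order 1: 1/1 normal; order 2: 1/19 normal; order 3: 1/1 normal; order 4: 0/9 normal; order 6: 1/7 normal; order 9: 1/1 normal; order 12: 0/3 normal; order 18: 3/3 normal; order 36: 1/1 normal.
Total normal subgroups: 9.

9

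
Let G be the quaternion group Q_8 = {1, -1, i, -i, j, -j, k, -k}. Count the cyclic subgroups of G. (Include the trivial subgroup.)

5

Each element a generates a cyclic subgroup ⟨a⟩; distinct elements may generate the same one (a cyclic group of order d has φ(d) generators).
Cyclic subgroups by order — order 1: 1; order 2: 1; order 4: 3.
Total: 5.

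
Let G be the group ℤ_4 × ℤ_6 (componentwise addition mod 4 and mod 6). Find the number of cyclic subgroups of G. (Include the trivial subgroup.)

12

Group the elements of G by the cyclic subgroup they generate; each cyclic subgroup of order d accounts for φ(d) elements.
Cyclic subgroups by order — order 1: 1; order 2: 3; order 3: 1; order 4: 2; order 6: 3; order 12: 2.
Total: 12.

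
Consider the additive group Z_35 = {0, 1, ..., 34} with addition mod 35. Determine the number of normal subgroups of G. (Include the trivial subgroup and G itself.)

G is abelian, so every subgroup is normal.
G has 4 subgroups in total, hence 4 normal subgroups.

4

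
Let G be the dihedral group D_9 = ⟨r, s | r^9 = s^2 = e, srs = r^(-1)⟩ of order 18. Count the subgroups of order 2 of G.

9

|G| = 18 and 2 | 18, so subgroups of order 2 are possible by Lagrange.
The subgroups of order 2 are: {e, r^2s}; {e, r^3s}; {e, r^4s}; {e, r^5s}; … (9 in all).
So G has 9 subgroups of order 2.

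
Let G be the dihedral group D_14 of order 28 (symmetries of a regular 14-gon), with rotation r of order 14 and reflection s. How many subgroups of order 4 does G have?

7

|G| = 28 and 4 | 28, so subgroups of order 4 are possible by Lagrange.
The subgroups of order 4 are: {e, r^7, r^3s, r^10s}; {e, r^7, r^4s, r^11s}; {e, r^7, r^5s, r^12s}; {e, r^7, r^6s, r^13s}; … (7 in all).
So G has 7 subgroups of order 4.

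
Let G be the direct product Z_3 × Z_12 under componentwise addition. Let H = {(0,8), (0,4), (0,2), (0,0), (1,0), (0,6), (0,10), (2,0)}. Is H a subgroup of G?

No

|H| = 8 does not divide |G| = 36, so by Lagrange H is not a subgroup.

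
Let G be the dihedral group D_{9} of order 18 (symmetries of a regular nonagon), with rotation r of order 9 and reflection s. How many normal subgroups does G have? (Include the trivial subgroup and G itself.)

G has 16 subgroups. Checking conjugation-invariance by order — order 1: 1/1 normal; order 2: 0/9 normal; order 3: 1/1 normal; order 6: 0/3 normal; order 9: 1/1 normal; order 18: 1/1 normal.
Total normal subgroups: 4.

4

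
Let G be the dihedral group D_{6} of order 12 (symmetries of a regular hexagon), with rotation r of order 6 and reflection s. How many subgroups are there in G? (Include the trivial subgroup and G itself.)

|G| = 12, so by Lagrange every subgroup order divides 12. Divisors: 1, 2, 3, 4, 6, 12.
Subgroups by order — order 1: 1; order 2: 7; order 3: 1; order 4: 3; order 6: 3; order 12: 1.
Total: 1 + 7 + 1 + 3 + 3 + 1 = 16.

16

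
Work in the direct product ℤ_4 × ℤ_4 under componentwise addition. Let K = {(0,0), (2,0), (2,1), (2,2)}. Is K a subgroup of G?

(2,1) ∈ K but its inverse (2,3) ∉ K, so K is not a subgroup.

No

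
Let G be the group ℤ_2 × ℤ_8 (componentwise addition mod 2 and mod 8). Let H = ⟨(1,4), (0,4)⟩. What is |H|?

4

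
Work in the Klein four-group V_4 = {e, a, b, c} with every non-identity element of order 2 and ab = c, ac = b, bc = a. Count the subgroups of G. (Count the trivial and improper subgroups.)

|G| = 4, so by Lagrange every subgroup order divides 4. Divisors: 1, 2, 4.
Subgroups by order — order 1: 1; order 2: 3; order 4: 1.
Total: 1 + 3 + 1 = 5.

5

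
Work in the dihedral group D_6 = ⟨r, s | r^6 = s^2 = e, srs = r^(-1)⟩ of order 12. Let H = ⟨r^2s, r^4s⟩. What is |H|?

|⟨r^2s⟩| = 2 and |⟨r^4s⟩| = 2, so |H| is a multiple of lcm(2, 2) = 2 and divides |G| = 12.
Closing under the operation: H = {e, r^2, r^4, s, r^2s, r^4s}, so |H| = 6.

6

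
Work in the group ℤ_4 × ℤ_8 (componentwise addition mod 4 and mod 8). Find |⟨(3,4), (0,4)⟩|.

|⟨(3,4)⟩| = 4 and |⟨(0,4)⟩| = 2, so |H| is a multiple of lcm(4, 2) = 4 and divides |G| = 32.
Closing under the operation: H = {(0,0), (0,4), (1,0), (1,4), (2,0), (2,4), (3,0), (3,4)}, so |H| = 8.

8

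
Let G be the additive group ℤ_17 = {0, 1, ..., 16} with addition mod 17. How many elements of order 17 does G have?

16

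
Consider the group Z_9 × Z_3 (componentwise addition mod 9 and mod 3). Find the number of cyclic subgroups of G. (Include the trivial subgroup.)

Group the elements of G by the cyclic subgroup they generate; each cyclic subgroup of order d accounts for φ(d) elements.
Cyclic subgroups by order — order 1: 1; order 3: 4; order 9: 3.
Total: 8.

8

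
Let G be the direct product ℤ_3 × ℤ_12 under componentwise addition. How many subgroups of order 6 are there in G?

4

|G| = 36 and 6 | 36, so subgroups of order 6 are possible by Lagrange.
The subgroups of order 6 are: {(0,0), (0,2), (0,4), (0,6), (0,8), (0,10)}; {(0,0), (0,6), (1,0), (1,6), (2,0), (2,6)}; {(0,0), (0,6), (1,4), (1,10), (2,2), (2,8)}; {(0,0), (0,6), (1,2), (1,8), (2,4), (2,10)}.
So G has 4 subgroups of order 6.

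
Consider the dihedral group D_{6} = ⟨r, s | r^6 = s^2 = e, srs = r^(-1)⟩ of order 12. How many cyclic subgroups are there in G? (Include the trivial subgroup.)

Group the elements of G by the cyclic subgroup they generate; each cyclic subgroup of order d accounts for φ(d) elements.
Cyclic subgroups by order — order 1: 1; order 2: 7; order 3: 1; order 6: 1.
Total: 10.

10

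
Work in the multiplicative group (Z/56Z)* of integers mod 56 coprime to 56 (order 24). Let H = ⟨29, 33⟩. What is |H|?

|⟨29⟩| = 2 and |⟨33⟩| = 6, so |H| is a multiple of lcm(2, 6) = 6 and divides |G| = 24.
Closing under the operation: H = {1, 5, 9, 13, 17, 25, 29, 33, 37, 41, 45, 53}, so |H| = 12.

12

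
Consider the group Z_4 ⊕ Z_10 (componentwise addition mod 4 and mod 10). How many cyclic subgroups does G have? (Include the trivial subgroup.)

Group the elements of G by the cyclic subgroup they generate; each cyclic subgroup of order d accounts for φ(d) elements.
Cyclic subgroups by order — order 1: 1; order 2: 3; order 4: 2; order 5: 1; order 10: 3; order 20: 2.
Total: 12.

12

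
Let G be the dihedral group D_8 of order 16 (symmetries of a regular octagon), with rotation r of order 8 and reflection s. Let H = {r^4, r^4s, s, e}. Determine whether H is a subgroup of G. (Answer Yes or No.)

Yes

|H| = 4 divides |G| = 16, consistent with Lagrange.
H contains the identity, every element's inverse is in H, and H is closed under ·: it is a subgroup.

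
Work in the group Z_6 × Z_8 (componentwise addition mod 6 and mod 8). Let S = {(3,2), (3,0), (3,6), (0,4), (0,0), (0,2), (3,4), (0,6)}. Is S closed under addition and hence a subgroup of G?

Yes

|S| = 8 divides |G| = 48, consistent with Lagrange.
S contains the identity, every element's inverse is in S, and S is closed under +: it is a subgroup.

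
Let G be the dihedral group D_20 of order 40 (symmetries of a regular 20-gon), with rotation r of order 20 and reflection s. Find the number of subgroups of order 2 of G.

21

|G| = 40 and 2 | 40, so subgroups of order 2 are possible by Lagrange.
The subgroups of order 2 are: {e, r^10}; {e, r^10s}; {e, r^11s}; {e, r^12s}; … (21 in all).
So G has 21 subgroups of order 2.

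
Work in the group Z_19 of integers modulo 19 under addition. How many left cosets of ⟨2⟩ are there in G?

|⟨2⟩| = 19 and |G| = 19.
By Lagrange, [G : H] = |G|/|H| = 19/19 = 1.

1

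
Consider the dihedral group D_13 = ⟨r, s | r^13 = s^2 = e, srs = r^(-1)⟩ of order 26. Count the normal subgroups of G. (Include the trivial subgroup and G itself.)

3

G has 16 subgroups. Checking conjugation-invariance by order — order 1: 1/1 normal; order 2: 0/13 normal; order 13: 1/1 normal; order 26: 1/1 normal.
Total normal subgroups: 3.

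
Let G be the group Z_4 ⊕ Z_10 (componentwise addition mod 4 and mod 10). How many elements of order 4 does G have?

4

An element (a,b) has order lcm(ord(a), ord(b)); count pairs with lcm equal to 4.
Enumerating gives 4 such elements.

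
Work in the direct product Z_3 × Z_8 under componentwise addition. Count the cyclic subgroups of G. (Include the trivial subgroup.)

8

A cyclic subgroup of order d is generated by each of its φ(d) elements of order d, so the cyclic subgroups of order d number (#elements of order d)/φ(d).
Cyclic subgroups by order — order 1: 1; order 2: 1; order 3: 1; order 4: 1; order 6: 1; order 8: 1; order 12: 1; order 24: 1.
Total: 8.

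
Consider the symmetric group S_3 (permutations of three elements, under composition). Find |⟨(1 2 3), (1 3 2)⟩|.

|⟨(1 2 3)⟩| = 3 and |⟨(1 3 2)⟩| = 3, so |H| is a multiple of lcm(3, 3) = 3 and divides |G| = 6.
Closing under the operation: H = {e, (1 2 3), (1 3 2)}, so |H| = 3.

3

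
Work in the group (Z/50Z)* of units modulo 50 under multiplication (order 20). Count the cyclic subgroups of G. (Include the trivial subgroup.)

Group the elements of G by the cyclic subgroup they generate; each cyclic subgroup of order d accounts for φ(d) elements.
Cyclic subgroups by order — order 1: 1; order 2: 1; order 4: 1; order 5: 1; order 10: 1; order 20: 1.
Total: 6.

6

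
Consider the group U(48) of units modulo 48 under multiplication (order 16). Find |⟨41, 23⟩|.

4

|⟨41⟩| = 2 and |⟨23⟩| = 2, so |H| is a multiple of lcm(2, 2) = 2 and divides |G| = 16.
Closing under the operation: H = {1, 23, 31, 41}, so |H| = 4.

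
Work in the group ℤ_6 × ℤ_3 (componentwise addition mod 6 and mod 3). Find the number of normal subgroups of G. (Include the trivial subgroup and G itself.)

G is abelian, so every subgroup is normal.
G has 12 subgroups in total, hence 12 normal subgroups.

12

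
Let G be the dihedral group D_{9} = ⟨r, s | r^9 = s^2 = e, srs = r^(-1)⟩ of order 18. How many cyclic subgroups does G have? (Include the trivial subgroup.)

12

Group the elements of G by the cyclic subgroup they generate; each cyclic subgroup of order d accounts for φ(d) elements.
Cyclic subgroups by order — order 1: 1; order 2: 9; order 3: 1; order 9: 1.
Total: 12.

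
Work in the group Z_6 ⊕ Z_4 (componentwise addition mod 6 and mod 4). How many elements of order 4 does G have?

An element (a,b) has order lcm(ord(a), ord(b)); count pairs with lcm equal to 4.
Enumerating gives 4 such elements.

4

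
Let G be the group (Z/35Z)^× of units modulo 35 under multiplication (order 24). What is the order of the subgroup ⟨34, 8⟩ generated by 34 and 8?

|⟨34⟩| = 2 and |⟨8⟩| = 4, so |H| is a multiple of lcm(2, 4) = 4 and divides |G| = 24.
Closing under the operation: H = {1, 6, 8, 13, 22, 27, 29, 34}, so |H| = 8.

8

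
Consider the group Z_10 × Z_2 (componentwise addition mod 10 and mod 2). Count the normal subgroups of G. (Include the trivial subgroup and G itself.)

10

G is abelian, so every subgroup is normal.
G has 10 subgroups in total, hence 10 normal subgroups.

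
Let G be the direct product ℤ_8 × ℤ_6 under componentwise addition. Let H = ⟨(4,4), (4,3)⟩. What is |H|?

12

|⟨(4,4)⟩| = 6 and |⟨(4,3)⟩| = 2, so |H| is a multiple of lcm(6, 2) = 6 and divides |G| = 48.
Closing under the operation: H = {(0,0), (0,1), (0,2), (0,3), (0,4), (0,5), (4,0), (4,1), (4,2), (4,3), (4,4), (4,5)}, so |H| = 12.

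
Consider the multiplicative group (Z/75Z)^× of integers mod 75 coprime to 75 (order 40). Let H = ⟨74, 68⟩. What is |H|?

8

|⟨74⟩| = 2 and |⟨68⟩| = 4, so |H| is a multiple of lcm(2, 4) = 4 and divides |G| = 40.
Closing under the operation: H = {1, 7, 26, 32, 43, 49, 68, 74}, so |H| = 8.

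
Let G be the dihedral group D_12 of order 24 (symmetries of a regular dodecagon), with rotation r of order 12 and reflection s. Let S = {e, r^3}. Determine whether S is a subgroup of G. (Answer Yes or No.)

No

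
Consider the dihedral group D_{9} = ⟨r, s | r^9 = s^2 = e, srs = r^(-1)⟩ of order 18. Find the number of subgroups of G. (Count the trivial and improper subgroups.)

16

|G| = 18, so by Lagrange every subgroup order divides 18. Divisors: 1, 2, 3, 6, 9, 18.
Subgroups by order — order 1: 1; order 2: 9; order 3: 1; order 6: 3; order 9: 1; order 18: 1.
Total: 1 + 9 + 1 + 3 + 1 + 1 = 16.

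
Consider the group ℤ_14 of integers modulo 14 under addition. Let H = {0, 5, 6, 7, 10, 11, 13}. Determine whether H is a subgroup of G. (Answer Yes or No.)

5 ∈ H but its inverse 9 ∉ H, so H is not a subgroup.

No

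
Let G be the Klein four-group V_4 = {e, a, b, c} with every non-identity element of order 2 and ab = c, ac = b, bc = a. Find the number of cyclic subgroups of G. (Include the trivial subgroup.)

4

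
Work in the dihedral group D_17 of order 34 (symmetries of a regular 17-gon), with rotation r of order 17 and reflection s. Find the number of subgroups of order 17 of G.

|G| = 34 and 17 | 34, so subgroups of order 17 are possible by Lagrange.
The subgroups of order 17 are: {e, r, r^2, r^3, r^4, r^5, r^6, r^7, r^8, r^9, r^10, r^11, r^12, r^13, r^14, r^15, r^16}.
So G has 1 subgroup of order 17.

1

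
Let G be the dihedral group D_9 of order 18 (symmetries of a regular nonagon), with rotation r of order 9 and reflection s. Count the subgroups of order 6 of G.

3

|G| = 18 and 6 | 18, so subgroups of order 6 are possible by Lagrange.
The subgroups of order 6 are: {e, r^3, r^6, r^2s, r^5s, r^8s}; {e, r^3, r^6, s, r^3s, r^6s}; {e, r^3, r^6, rs, r^4s, r^7s}.
So G has 3 subgroups of order 6.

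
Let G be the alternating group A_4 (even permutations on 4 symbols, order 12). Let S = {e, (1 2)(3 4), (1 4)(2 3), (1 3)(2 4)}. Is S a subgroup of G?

Yes

|S| = 4 divides |G| = 12, consistent with Lagrange.
S contains the identity, every element's inverse is in S, and S is closed under ∘: it is a subgroup.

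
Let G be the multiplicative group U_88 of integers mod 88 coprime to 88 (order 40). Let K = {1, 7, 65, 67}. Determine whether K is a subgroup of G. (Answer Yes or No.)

No

7 ∈ K but its inverse 63 ∉ K, so K is not a subgroup.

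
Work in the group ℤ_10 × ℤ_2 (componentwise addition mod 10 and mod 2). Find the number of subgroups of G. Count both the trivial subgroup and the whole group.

|G| = 20, so by Lagrange every subgroup order divides 20. Divisors: 1, 2, 4, 5, 10, 20.
Subgroups by order — order 1: 1; order 2: 3; order 4: 1; order 5: 1; order 10: 3; order 20: 1.
Total: 1 + 3 + 1 + 1 + 3 + 1 = 10.

10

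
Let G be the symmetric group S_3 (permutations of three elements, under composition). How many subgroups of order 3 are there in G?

|G| = 6 and 3 | 6, so subgroups of order 3 are possible by Lagrange.
The subgroups of order 3 are: {e, (1 2 3), (1 3 2)}.
So G has 1 subgroup of order 3.

1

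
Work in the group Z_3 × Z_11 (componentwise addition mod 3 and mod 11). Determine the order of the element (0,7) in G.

The order of (0,7) in Z_3 × Z_11 is lcm(ord(0) in Z_3, ord(7) in Z_11).
ord(0) = 1 and ord(7) = 11, so |⟨(0,7)⟩| = lcm(1, 11) = 11.

11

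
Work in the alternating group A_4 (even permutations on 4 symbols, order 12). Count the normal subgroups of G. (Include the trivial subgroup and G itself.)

G has 10 subgroups. Checking conjugation-invariance by order — order 1: 1/1 normal; order 2: 0/3 normal; order 3: 0/4 normal; order 4: 1/1 normal; order 12: 1/1 normal.
Total normal subgroups: 3.

3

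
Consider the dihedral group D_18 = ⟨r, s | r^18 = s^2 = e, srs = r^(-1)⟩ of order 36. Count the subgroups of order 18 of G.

|G| = 36 and 18 | 36, so subgroups of order 18 are possible by Lagrange.
The subgroups of order 18 are: {e, r, r^2, r^3, r^4, r^5, r^6, r^7, r^8, r^9, r^10, r^11, r^12, r^13, r^14, r^15, r^16, r^17}; {e, r^2, r^4, r^6, r^8, r^10, r^12, r^14, r^16, s, r^2s, r^4s, r^6s, r^8s, r^10s, r^12s, r^14s, r^16s}; {e, r^2, r^4, r^6, r^8, r^10, r^12, r^14, r^16, rs, r^3s, r^5s, r^7s, r^9s, r^11s, r^13s, r^15s, r^17s}.
So G has 3 subgroups of order 18.

3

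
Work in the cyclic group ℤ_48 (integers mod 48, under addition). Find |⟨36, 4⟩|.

|⟨36⟩| = 4 and |⟨4⟩| = 12, so |H| is a multiple of lcm(4, 12) = 12 and divides |G| = 48.
Closing under the operation: H = {0, 4, 8, 12, 16, 20, 24, 28, 32, 36, 40, 44}, so |H| = 12.

12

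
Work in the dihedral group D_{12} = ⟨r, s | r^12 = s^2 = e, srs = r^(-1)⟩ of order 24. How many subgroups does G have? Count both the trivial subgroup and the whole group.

|G| = 24, so by Lagrange every subgroup order divides 24. Divisors: 1, 2, 3, 4, 6, 8, 12, 24.
Subgroups by order — order 1: 1; order 2: 13; order 3: 1; order 4: 7; order 6: 5; order 8: 3; order 12: 3; order 24: 1.
Total: 1 + 13 + 1 + 7 + 5 + 3 + 3 + 1 = 34.

34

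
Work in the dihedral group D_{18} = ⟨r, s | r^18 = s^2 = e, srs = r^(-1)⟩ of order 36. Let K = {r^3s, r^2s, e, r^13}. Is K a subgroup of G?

No

r^13 ∈ K but its inverse r^5 ∉ K, so K is not a subgroup.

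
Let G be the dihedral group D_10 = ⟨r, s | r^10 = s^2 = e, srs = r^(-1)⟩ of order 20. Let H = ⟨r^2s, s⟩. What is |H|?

|⟨r^2s⟩| = 2 and |⟨s⟩| = 2, so |H| is a multiple of lcm(2, 2) = 2 and divides |G| = 20.
Closing under the operation: H = {e, r^2, r^4, r^6, r^8, s, r^2s, r^4s, r^6s, r^8s}, so |H| = 10.

10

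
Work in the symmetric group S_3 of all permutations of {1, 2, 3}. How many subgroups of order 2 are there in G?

3

|G| = 6 and 2 | 6, so subgroups of order 2 are possible by Lagrange.
The subgroups of order 2 are: {e, (1 2)}; {e, (1 3)}; {e, (2 3)}.
So G has 3 subgroups of order 2.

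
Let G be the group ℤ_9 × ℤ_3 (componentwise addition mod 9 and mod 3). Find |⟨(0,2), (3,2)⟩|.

9

|⟨(0,2)⟩| = 3 and |⟨(3,2)⟩| = 3, so |H| is a multiple of lcm(3, 3) = 3 and divides |G| = 27.
Closing under the operation: H = {(0,0), (0,1), (0,2), (3,0), (3,1), (3,2), (6,0), (6,1), (6,2)}, so |H| = 9.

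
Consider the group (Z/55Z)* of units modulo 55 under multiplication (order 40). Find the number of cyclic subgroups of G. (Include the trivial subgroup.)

Each element a generates a cyclic subgroup ⟨a⟩; distinct elements may generate the same one (a cyclic group of order d has φ(d) generators).
Cyclic subgroups by order — order 1: 1; order 2: 3; order 4: 2; order 5: 1; order 10: 3; order 20: 2.
Total: 12.

12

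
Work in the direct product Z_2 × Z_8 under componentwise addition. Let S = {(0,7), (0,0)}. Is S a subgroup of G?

No

(0,7) ∈ S but its inverse (0,1) ∉ S, so S is not a subgroup.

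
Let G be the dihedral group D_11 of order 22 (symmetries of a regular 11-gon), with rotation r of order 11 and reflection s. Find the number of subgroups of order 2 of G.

11

|G| = 22 and 2 | 22, so subgroups of order 2 are possible by Lagrange.
The subgroups of order 2 are: {e, r^10s}; {e, r^2s}; {e, r^3s}; {e, r^4s}; … (11 in all).
So G has 11 subgroups of order 2.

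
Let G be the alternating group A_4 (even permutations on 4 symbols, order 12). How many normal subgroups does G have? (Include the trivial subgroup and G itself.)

G has 10 subgroups. Checking conjugation-invariance by order — order 1: 1/1 normal; order 2: 0/3 normal; order 3: 0/4 normal; order 4: 1/1 normal; order 12: 1/1 normal.
Total normal subgroups: 3.

3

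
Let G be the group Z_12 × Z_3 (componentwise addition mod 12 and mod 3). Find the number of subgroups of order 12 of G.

|G| = 36 and 12 | 36, so subgroups of order 12 are possible by Lagrange.
The subgroups of order 12 are: {(0,0), (0,1), (0,2), (3,0), (3,1), (3,2), (6,0), (6,1), (6,2), (9,0), (9,1), (9,2)}; {(0,0), (1,0), (2,0), (3,0), (4,0), (5,0), (6,0), (7,0), (8,0), (9,0), (10,0), (11,0)}; {(0,0), (1,1), (2,2), (3,0), (4,1), (5,2), (6,0), (7,1), (8,2), (9,0), (10,1), (11,2)}; {(0,0), (1,2), (2,1), (3,0), (4,2), (5,1), (6,0), (7,2), (8,1), (9,0), (10,2), (11,1)}.
So G has 4 subgroups of order 12.

4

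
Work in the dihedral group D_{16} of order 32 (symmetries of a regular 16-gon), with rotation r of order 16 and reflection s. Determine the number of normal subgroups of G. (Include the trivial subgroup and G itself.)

G has 36 subgroups. Checking conjugation-invariance by order — order 1: 1/1 normal; order 2: 1/17 normal; order 4: 1/9 normal; order 8: 1/5 normal; order 16: 3/3 normal; order 32: 1/1 normal.
Total normal subgroups: 8.

8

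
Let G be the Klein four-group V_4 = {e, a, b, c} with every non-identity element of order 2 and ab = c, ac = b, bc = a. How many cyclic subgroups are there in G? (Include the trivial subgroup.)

Each element a generates a cyclic subgroup ⟨a⟩; distinct elements may generate the same one (a cyclic group of order d has φ(d) generators).
Cyclic subgroups by order — order 1: 1; order 2: 3.
Total: 4.

4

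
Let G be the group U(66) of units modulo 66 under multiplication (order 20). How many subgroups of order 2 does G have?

|G| = 20 and 2 | 20, so subgroups of order 2 are possible by Lagrange.
The subgroups of order 2 are: {1, 23}; {1, 43}; {1, 65}.
So G has 3 subgroups of order 2.

3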